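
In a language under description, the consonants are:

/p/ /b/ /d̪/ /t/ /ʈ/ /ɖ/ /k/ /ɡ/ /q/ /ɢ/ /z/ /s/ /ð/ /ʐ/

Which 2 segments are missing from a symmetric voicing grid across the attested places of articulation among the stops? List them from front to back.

/t̪/, /d/

place of articulation  voiceless  voiced  
bilabial          p         b       
dental            —         d̪      
alveolar          t         —       
retroflex         ʈ         ɖ       
velar             k         ɡ       
uvular            q         ɢ       
Gaps, from front to back: dental lacks voiceless (/t̪/); alveolar lacks voiced (/d/).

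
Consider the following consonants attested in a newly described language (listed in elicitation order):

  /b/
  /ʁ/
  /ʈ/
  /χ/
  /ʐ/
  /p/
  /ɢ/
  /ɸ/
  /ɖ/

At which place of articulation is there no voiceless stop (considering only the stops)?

place of articulation  voiceless  voiced  
bilabial          p         b       
retroflex         ʈ         ɖ       
uvular            —         ɢ       
Every place of articulation has a voiceless member except uvular, where /q/ would be expected.

uvular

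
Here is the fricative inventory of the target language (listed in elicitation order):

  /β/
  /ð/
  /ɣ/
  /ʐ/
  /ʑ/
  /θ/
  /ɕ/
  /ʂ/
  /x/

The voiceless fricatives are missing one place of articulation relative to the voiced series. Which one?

bilabial

bilabial: voiceless —, voiced /β/.
dental: voiceless /θ/, voiced /ð/.
retroflex: voiceless /ʂ/, voiced /ʐ/.
alveolo-palatal: voiceless /ɕ/, voiced /ʑ/.
velar: voiceless /x/, voiced /ɣ/.
Every place of articulation has a voiceless member except bilabial, where /ɸ/ would be expected.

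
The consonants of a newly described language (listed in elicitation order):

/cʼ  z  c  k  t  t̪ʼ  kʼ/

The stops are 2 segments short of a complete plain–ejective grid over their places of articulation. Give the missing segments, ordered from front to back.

place of articulation  plain     ejective
dental            —         t̪ʼ     
alveolar          t         —       
palatal           c         cʼ      
velar             k         kʼ      
Gaps, from front to back: dental lacks plain (/t̪/); alveolar lacks ejective (/tʼ/).

/t̪/, /tʼ/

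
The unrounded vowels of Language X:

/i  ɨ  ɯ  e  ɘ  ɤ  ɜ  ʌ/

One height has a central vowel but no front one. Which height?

low-mid

height            front     central   back    
high              i         ɨ         ɯ       
high-mid          e         ɘ         ɤ       
low-mid           —         ɜ         ʌ       
Every height has a front member except low-mid, where /ɛ/ would be expected.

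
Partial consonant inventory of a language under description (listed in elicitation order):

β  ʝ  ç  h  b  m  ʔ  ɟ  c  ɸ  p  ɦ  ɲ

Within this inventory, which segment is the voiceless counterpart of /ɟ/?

/ɟ/ is a voiced palatal stop.
The voiceless counterpart is a voiceless palatal stop — in this inventory, /c/.

/c/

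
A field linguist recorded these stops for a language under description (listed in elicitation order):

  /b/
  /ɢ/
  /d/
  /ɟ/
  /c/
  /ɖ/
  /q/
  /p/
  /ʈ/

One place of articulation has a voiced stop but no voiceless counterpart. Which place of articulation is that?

place of articulation  voiceless  voiced  
bilabial          p         b       
alveolar          —         d       
retroflex         ʈ         ɖ       
palatal           c         ɟ       
uvular            q         ɢ       
Every place of articulation has a voiceless member except alveolar, where /t/ would be expected.

alveolar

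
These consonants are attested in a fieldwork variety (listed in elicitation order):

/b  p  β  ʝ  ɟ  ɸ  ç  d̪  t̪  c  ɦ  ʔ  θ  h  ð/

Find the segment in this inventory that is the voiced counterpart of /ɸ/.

/β/

/ɸ/ is a voiceless bilabial fricative.
The voiced counterpart is a voiced bilabial fricative — in this inventory, /β/.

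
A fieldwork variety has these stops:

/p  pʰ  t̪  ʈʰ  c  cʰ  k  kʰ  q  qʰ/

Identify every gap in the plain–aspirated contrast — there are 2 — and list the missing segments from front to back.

/t̪ʰ/, /ʈ/

Plain: /p/ (bilabial), /t̪/ (dental), /c/ (palatal), /k/ (velar), /q/ (uvular).
Aspirated: /pʰ/ (bilabial), /ʈʰ/ (retroflex), /cʰ/ (palatal), /kʰ/ (velar), /qʰ/ (uvular).
Gaps, from front to back: dental lacks aspirated (/t̪ʰ/); retroflex lacks plain (/ʈ/).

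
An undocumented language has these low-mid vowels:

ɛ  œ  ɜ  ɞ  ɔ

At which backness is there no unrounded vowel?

back

front: unrounded /ɛ/, rounded /œ/.
central: unrounded /ɜ/, rounded /ɞ/.
back: unrounded —, rounded /ɔ/.
Every backness has an unrounded member except back, where /ʌ/ would be expected.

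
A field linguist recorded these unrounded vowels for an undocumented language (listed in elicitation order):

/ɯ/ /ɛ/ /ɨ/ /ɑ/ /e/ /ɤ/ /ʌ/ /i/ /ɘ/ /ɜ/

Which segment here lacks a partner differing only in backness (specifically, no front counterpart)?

/ɑ/

High: /i/ ~ /ɨ/ ~ /ɯ/
High-mid: /e/ ~ /ɘ/ ~ /ɤ/
Low-mid: /ɛ/ ~ /ɜ/ ~ /ʌ/
Low: only /ɑ/ (back); no front partner.
So /ɑ/ is the unpaired segment.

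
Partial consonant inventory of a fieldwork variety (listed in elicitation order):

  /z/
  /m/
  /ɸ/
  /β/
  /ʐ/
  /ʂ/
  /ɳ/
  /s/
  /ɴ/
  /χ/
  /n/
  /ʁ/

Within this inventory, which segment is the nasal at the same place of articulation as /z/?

/n/

/z/ is a voiced alveolar fricative.
The nasal at the same place is an alveolar nasal — in this inventory, /n/.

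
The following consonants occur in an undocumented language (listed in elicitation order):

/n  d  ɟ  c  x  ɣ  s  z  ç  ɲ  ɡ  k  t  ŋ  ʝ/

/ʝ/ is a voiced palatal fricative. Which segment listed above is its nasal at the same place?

/ɲ/

The nasal at the same place is a palatal nasal — in this inventory, /ɲ/.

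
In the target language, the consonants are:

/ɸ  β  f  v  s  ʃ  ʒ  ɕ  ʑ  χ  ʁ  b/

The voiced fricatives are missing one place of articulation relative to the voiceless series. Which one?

alveolar

place of articulation  voiceless  voiced  
bilabial          ɸ         β       
labiodental       f         v       
alveolar          s         —       
postalveolar      ʃ         ʒ       
alveolo-palatal   ɕ         ʑ       
uvular            χ         ʁ       
Every place of articulation has a voiced member except alveolar, where /z/ would be expected.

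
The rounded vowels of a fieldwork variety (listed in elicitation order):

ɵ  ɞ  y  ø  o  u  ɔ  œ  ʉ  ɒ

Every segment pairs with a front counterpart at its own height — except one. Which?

/ɒ/

High: /y/ ~ /ʉ/ ~ /u/
High-mid: /ø/ ~ /ɵ/ ~ /o/
Low-mid: /œ/ ~ /ɞ/ ~ /ɔ/
Low: only /ɒ/ (back); no front partner.
So /ɒ/ is the unpaired segment.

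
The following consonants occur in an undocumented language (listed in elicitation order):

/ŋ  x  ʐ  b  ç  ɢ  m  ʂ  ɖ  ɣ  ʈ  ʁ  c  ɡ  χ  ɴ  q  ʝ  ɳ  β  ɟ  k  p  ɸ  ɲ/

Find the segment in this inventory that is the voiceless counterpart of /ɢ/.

/ɢ/ is a voiced uvular stop.
The voiceless counterpart is a voiceless uvular stop — in this inventory, /q/.

/q/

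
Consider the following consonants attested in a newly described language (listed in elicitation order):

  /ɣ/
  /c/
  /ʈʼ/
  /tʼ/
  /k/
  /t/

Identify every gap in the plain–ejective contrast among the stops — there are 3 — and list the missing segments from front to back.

/ʈ/, /cʼ/, /kʼ/

alveolar: plain /t/, ejective /tʼ/.
retroflex: plain —, ejective /ʈʼ/.
palatal: plain /c/, ejective —.
velar: plain /k/, ejective —.
Gaps, from front to back: retroflex lacks plain (/ʈ/); palatal lacks ejective (/cʼ/); velar lacks ejective (/kʼ/).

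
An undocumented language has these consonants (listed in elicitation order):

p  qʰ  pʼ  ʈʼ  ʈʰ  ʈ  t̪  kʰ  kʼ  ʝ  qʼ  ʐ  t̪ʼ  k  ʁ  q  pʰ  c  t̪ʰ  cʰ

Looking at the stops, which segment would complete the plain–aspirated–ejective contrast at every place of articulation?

bilabial: plain /p/, aspirated /pʰ/, ejective /pʼ/.
dental: plain /t̪/, aspirated /t̪ʰ/, ejective /t̪ʼ/.
retroflex: plain /ʈ/, aspirated /ʈʰ/, ejective /ʈʼ/.
palatal: plain /c/, aspirated /cʰ/, ejective —.
velar: plain /k/, aspirated /kʰ/, ejective /kʼ/.
uvular: plain /q/, aspirated /qʰ/, ejective /qʼ/.
The palatal row has no ejective member, so the gap is the ejective palatal stop /cʼ/.

/cʼ/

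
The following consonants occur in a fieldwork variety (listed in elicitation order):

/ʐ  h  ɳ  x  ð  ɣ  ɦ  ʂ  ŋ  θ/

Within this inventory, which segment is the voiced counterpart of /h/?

/h/ is a voiceless glottal fricative.
The voiced counterpart is a voiced glottal fricative — in this inventory, /ɦ/.

/ɦ/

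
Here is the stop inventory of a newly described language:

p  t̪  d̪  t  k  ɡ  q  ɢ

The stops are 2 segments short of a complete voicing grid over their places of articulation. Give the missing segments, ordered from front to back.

/b/, /d/

place of articulation  voiceless  voiced  
bilabial          p         —       
dental            t̪        d̪      
alveolar          t         —       
velar             k         ɡ       
uvular            q         ɢ       
Gaps, from front to back: bilabial lacks voiced (/b/); alveolar lacks voiced (/d/).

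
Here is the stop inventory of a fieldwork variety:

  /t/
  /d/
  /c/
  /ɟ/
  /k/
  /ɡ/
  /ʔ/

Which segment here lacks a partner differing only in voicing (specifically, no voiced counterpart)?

Alveolar: /t/ ~ /d/
Palatal: /c/ ~ /ɟ/
Velar: /k/ ~ /ɡ/
Glottal: only /ʔ/ (voiceless); no voiced partner.
So /ʔ/ is the unpaired segment.

/ʔ/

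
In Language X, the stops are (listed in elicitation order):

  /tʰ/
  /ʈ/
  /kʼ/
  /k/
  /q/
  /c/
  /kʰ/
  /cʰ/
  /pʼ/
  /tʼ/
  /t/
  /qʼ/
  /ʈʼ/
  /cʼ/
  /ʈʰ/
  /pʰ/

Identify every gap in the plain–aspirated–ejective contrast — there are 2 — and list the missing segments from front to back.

place of articulation  plain     aspirated  ejective
bilabial          —         pʰ        pʼ      
alveolar          t         tʰ        tʼ      
retroflex         ʈ         ʈʰ        ʈʼ      
palatal           c         cʰ        cʼ      
velar             k         kʰ        kʼ      
uvular            q         —         qʼ      
Gaps, from front to back: bilabial lacks plain (/p/); uvular lacks aspirated (/qʰ/).

/p/, /qʰ/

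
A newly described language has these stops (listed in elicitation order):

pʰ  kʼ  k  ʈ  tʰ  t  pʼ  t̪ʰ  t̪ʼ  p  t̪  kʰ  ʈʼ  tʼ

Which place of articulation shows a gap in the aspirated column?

Plain: /p/ (bilabial), /t̪/ (dental), /t/ (alveolar), /ʈ/ (retroflex), /k/ (velar).
Aspirated: /pʰ/ (bilabial), /t̪ʰ/ (dental), /tʰ/ (alveolar), /kʰ/ (velar).
Ejective: /pʼ/ (bilabial), /t̪ʼ/ (dental), /tʼ/ (alveolar), /ʈʼ/ (retroflex), /kʼ/ (velar).
Every place of articulation has an aspirated member except retroflex, where /ʈʰ/ would be expected.

retroflex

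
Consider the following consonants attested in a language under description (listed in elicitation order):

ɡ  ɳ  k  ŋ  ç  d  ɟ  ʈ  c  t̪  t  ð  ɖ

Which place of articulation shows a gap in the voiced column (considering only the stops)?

dental

dental: voiceless /t̪/, voiced —.
alveolar: voiceless /t/, voiced /d/.
retroflex: voiceless /ʈ/, voiced /ɖ/.
palatal: voiceless /c/, voiced /ɟ/.
velar: voiceless /k/, voiced /ɡ/.
Every place of articulation has a voiced member except dental, where /d̪/ would be expected.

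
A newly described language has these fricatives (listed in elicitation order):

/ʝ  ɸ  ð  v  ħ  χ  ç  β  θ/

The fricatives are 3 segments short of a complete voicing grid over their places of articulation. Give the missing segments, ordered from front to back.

/f/, /ʁ/, /ʕ/

place of articulation  voiceless  voiced  
bilabial          ɸ         β       
labiodental       —         v       
dental            θ         ð       
palatal           ç         ʝ       
uvular            χ         —       
pharyngeal        ħ         —       
Gaps, from front to back: labiodental lacks voiceless (/f/); uvular lacks voiced (/ʁ/); pharyngeal lacks voiced (/ʕ/).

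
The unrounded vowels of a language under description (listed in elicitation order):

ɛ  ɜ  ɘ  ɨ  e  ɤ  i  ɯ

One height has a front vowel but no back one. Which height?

Front: /i/ (high), /e/ (high-mid), /ɛ/ (low-mid).
Central: /ɨ/ (high), /ɘ/ (high-mid), /ɜ/ (low-mid).
Back: /ɯ/ (high), /ɤ/ (high-mid).
Every height has a back member except low-mid, where /ʌ/ would be expected.

low-mid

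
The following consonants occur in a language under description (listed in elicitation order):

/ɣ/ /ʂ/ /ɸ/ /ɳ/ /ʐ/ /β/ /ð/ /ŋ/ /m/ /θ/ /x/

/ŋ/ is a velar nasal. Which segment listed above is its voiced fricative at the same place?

The voiced fricative at the same place is a voiced velar fricative — in this inventory, /ɣ/.

/ɣ/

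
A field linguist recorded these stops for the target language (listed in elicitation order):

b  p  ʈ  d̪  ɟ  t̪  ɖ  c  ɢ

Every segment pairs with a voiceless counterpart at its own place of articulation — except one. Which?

/ɢ/

Bilabial: /p/ ~ /b/
Dental: /t̪/ ~ /d̪/
Retroflex: /ʈ/ ~ /ɖ/
Palatal: /c/ ~ /ɟ/
Uvular: only /ɢ/ (voiced); no voiceless partner.
So /ɢ/ is the unpaired segment.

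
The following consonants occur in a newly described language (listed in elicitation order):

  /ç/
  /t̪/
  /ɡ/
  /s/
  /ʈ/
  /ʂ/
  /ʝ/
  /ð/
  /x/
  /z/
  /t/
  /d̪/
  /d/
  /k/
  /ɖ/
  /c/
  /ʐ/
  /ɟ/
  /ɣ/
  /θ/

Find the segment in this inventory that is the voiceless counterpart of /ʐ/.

/ʂ/

/ʐ/ is a voiced retroflex fricative.
The voiceless counterpart is a voiceless retroflex fricative — in this inventory, /ʂ/.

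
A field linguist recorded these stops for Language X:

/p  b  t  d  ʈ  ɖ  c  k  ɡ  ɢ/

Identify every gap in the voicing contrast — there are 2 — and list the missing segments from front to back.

bilabial: voiceless /p/, voiced /b/.
alveolar: voiceless /t/, voiced /d/.
retroflex: voiceless /ʈ/, voiced /ɖ/.
palatal: voiceless /c/, voiced —.
velar: voiceless /k/, voiced /ɡ/.
uvular: voiceless —, voiced /ɢ/.
Gaps, from front to back: palatal lacks voiced (/ɟ/); uvular lacks voiceless (/q/).

/ɟ/, /q/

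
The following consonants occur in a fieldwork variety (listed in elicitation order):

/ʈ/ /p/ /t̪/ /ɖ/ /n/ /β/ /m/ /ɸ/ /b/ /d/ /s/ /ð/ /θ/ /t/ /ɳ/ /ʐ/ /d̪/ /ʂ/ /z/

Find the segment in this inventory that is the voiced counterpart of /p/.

/b/

/p/ is a voiceless bilabial stop.
The voiced counterpart is a voiced bilabial stop — in this inventory, /b/.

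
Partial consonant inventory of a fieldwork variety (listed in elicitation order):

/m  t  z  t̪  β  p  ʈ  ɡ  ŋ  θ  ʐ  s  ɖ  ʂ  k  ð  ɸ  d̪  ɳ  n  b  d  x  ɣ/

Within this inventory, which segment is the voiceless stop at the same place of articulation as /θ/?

/θ/ is a voiceless dental fricative.
The voiceless stop at the same place is a voiceless dental stop — in this inventory, /t̪/.

/t̪/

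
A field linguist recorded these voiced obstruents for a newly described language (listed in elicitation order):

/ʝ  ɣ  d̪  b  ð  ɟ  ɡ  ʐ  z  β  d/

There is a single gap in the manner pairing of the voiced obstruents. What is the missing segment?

/ɖ/

bilabial: stop /b/, fricative /β/.
dental: stop /d̪/, fricative /ð/.
alveolar: stop /d/, fricative /z/.
retroflex: stop —, fricative /ʐ/.
palatal: stop /ɟ/, fricative /ʝ/.
velar: stop /ɡ/, fricative /ɣ/.
The retroflex row has no stop member, so the gap is the retroflex stop /ɖ/.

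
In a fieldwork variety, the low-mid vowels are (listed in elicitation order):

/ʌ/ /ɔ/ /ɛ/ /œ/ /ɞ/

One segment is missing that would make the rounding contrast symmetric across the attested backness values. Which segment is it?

front: unrounded /ɛ/, rounded /œ/.
central: unrounded —, rounded /ɞ/.
back: unrounded /ʌ/, rounded /ɔ/.
The central row has no unrounded member, so the gap is the central unrounded vowel /ɜ/.

/ɜ/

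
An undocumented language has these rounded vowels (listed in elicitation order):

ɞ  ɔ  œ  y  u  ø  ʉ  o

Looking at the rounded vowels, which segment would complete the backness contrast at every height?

Front: /y/ (high), /ø/ (high-mid), /œ/ (low-mid).
Central: /ʉ/ (high), /ɞ/ (low-mid).
Back: /u/ (high), /o/ (high-mid), /ɔ/ (low-mid).
The high-mid row has no central member, so the gap is the high-mid central rounded vowel /ɵ/.

/ɵ/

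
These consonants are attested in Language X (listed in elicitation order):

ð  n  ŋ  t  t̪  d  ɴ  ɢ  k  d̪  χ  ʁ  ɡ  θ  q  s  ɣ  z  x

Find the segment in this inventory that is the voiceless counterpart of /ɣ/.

/x/

/ɣ/ is a voiced velar fricative.
The voiceless counterpart is a voiceless velar fricative — in this inventory, /x/.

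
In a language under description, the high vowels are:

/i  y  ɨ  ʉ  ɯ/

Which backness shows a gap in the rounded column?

backness          unrounded  rounded 
front             i         y       
central           ɨ         ʉ       
back              ɯ         —       
Every backness has a rounded member except back, where /u/ would be expected.

back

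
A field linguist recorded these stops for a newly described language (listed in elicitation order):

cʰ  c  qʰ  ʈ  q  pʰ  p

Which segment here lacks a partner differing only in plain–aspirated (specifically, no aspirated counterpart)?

Bilabial: /p/ ~ /pʰ/
Palatal: /c/ ~ /cʰ/
Uvular: /q/ ~ /qʰ/
Retroflex: only /ʈ/ (plain); no aspirated partner.
So /ʈ/ is the unpaired segment.

/ʈ/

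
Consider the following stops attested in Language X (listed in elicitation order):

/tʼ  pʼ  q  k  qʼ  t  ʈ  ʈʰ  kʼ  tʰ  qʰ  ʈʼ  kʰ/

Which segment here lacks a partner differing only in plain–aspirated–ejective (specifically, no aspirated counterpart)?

Alveolar: /t/ ~ /tʰ/ ~ /tʼ/
Retroflex: /ʈ/ ~ /ʈʰ/ ~ /ʈʼ/
Velar: /k/ ~ /kʰ/ ~ /kʼ/
Uvular: /q/ ~ /qʰ/ ~ /qʼ/
Bilabial: only /pʼ/ (ejective); no aspirated partner.
So /pʼ/ is the unpaired segment.

/pʼ/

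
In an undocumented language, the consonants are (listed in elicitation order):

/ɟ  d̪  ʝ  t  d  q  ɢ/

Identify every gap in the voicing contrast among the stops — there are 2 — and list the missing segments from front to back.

dental: voiceless —, voiced /d̪/.
alveolar: voiceless /t/, voiced /d/.
palatal: voiceless —, voiced /ɟ/.
uvular: voiceless /q/, voiced /ɢ/.
Gaps, from front to back: dental lacks voiceless (/t̪/); palatal lacks voiceless (/c/).

/t̪/, /c/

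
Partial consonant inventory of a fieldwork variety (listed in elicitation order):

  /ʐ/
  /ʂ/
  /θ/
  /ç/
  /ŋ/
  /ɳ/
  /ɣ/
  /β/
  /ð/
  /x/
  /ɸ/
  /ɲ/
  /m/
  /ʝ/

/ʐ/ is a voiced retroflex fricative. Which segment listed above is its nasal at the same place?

/ɳ/

The nasal at the same place is a retroflex nasal — in this inventory, /ɳ/.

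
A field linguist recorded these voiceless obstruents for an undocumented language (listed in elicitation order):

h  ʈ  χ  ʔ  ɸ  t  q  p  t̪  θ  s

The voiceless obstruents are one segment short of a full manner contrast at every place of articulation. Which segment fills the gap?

/ʂ/

Stop: /p/ (bilabial), /t̪/ (dental), /t/ (alveolar), /ʈ/ (retroflex), /q/ (uvular), /ʔ/ (glottal).
Fricative: /ɸ/ (bilabial), /θ/ (dental), /s/ (alveolar), /χ/ (uvular), /h/ (glottal).
The retroflex row has no fricative member, so the gap is the retroflex fricative /ʂ/.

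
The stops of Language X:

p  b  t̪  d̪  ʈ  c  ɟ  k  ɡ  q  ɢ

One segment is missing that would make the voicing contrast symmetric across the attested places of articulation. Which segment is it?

Voiceless: /p/ (bilabial), /t̪/ (dental), /ʈ/ (retroflex), /c/ (palatal), /k/ (velar), /q/ (uvular).
Voiced: /b/ (bilabial), /d̪/ (dental), /ɟ/ (palatal), /ɡ/ (velar), /ɢ/ (uvular).
The retroflex row has no voiced member, so the gap is the voiced retroflex stop /ɖ/.

/ɖ/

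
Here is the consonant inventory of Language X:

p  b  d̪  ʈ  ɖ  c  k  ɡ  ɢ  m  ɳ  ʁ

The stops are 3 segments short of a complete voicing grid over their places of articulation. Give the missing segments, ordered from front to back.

place of articulation  voiceless  voiced  
bilabial          p         b       
dental            —         d̪      
retroflex         ʈ         ɖ       
palatal           c         —       
velar             k         ɡ       
uvular            —         ɢ       
Gaps, from front to back: dental lacks voiceless (/t̪/); palatal lacks voiced (/ɟ/); uvular lacks voiceless (/q/).

/t̪/, /ɟ/, /q/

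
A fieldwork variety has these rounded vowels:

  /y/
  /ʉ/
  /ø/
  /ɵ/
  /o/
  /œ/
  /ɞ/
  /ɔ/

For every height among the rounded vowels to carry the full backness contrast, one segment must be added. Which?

Front: /y/ (high), /ø/ (high-mid), /œ/ (low-mid).
Central: /ʉ/ (high), /ɵ/ (high-mid), /ɞ/ (low-mid).
Back: /o/ (high-mid), /ɔ/ (low-mid).
The high row has no back member, so the gap is the high back rounded vowel /u/.

/u/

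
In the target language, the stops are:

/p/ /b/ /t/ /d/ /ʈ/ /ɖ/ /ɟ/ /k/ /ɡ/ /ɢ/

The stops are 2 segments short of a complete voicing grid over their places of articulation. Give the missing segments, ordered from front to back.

Voiceless: /p/ (bilabial), /t/ (alveolar), /ʈ/ (retroflex), /k/ (velar).
Voiced: /b/ (bilabial), /d/ (alveolar), /ɖ/ (retroflex), /ɟ/ (palatal), /ɡ/ (velar), /ɢ/ (uvular).
Gaps, from front to back: palatal lacks voiceless (/c/); uvular lacks voiceless (/q/).

/c/, /q/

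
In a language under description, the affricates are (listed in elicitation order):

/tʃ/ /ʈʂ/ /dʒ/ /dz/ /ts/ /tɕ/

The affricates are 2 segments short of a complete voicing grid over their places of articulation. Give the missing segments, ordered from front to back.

/ɖʐ/, /dʑ/

alveolar: voiceless /ts/, voiced /dz/.
postalveolar: voiceless /tʃ/, voiced /dʒ/.
retroflex: voiceless /ʈʂ/, voiced —.
alveolo-palatal: voiceless /tɕ/, voiced —.
Gaps, from front to back: retroflex lacks voiced (/ɖʐ/); alveolo-palatal lacks voiced (/dʑ/).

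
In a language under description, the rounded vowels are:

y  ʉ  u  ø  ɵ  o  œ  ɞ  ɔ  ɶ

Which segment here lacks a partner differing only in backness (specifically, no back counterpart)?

High: /y/ ~ /ʉ/ ~ /u/
High-mid: /ø/ ~ /ɵ/ ~ /o/
Low-mid: /œ/ ~ /ɞ/ ~ /ɔ/
Low: only /ɶ/ (front); no back partner.
So /ɶ/ is the unpaired segment.

/ɶ/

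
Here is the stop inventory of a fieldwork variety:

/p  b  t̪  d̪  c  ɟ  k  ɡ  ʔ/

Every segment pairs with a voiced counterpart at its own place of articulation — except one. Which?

Bilabial: /p/ ~ /b/
Dental: /t̪/ ~ /d̪/
Palatal: /c/ ~ /ɟ/
Velar: /k/ ~ /ɡ/
Glottal: only /ʔ/ (voiceless); no voiced partner.
So /ʔ/ is the unpaired segment.

/ʔ/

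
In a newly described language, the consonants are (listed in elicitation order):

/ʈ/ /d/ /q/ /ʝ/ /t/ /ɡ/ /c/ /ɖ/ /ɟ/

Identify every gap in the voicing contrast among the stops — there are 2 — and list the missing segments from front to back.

/k/, /ɢ/

alveolar: voiceless /t/, voiced /d/.
retroflex: voiceless /ʈ/, voiced /ɖ/.
palatal: voiceless /c/, voiced /ɟ/.
velar: voiceless —, voiced /ɡ/.
uvular: voiceless /q/, voiced —.
Gaps, from front to back: velar lacks voiceless (/k/); uvular lacks voiced (/ɢ/).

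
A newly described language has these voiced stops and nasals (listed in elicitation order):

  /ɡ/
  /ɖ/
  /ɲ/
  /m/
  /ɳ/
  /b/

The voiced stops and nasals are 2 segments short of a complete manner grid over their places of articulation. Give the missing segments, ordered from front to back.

/ɟ/, /ŋ/

place of articulation  oral stop  nasal   
bilabial          b         m       
retroflex         ɖ         ɳ       
palatal           —         ɲ       
velar             ɡ         —       
Gaps, from front to back: palatal lacks oral stop (/ɟ/); velar lacks nasal (/ŋ/).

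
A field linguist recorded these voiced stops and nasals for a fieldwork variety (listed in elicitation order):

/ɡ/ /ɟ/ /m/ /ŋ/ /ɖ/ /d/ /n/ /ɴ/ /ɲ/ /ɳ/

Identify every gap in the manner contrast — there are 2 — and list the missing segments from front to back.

/b/, /ɢ/

Oral stop: /d/ (alveolar), /ɖ/ (retroflex), /ɟ/ (palatal), /ɡ/ (velar).
Nasal: /m/ (bilabial), /n/ (alveolar), /ɳ/ (retroflex), /ɲ/ (palatal), /ŋ/ (velar), /ɴ/ (uvular).
Gaps, from front to back: bilabial lacks oral stop (/b/); uvular lacks oral stop (/ɢ/).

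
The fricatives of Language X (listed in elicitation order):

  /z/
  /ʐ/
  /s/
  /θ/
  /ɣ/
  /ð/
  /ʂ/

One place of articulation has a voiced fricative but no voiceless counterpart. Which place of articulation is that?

velar

place of articulation  voiceless  voiced  
dental            θ         ð       
alveolar          s         z       
retroflex         ʂ         ʐ       
velar             —         ɣ       
Every place of articulation has a voiceless member except velar, where /x/ would be expected.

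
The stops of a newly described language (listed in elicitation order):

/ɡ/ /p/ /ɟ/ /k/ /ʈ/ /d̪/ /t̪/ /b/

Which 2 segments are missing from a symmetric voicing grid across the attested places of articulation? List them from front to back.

bilabial: voiceless /p/, voiced /b/.
dental: voiceless /t̪/, voiced /d̪/.
retroflex: voiceless /ʈ/, voiced —.
palatal: voiceless —, voiced /ɟ/.
velar: voiceless /k/, voiced /ɡ/.
Gaps, from front to back: retroflex lacks voiced (/ɖ/); palatal lacks voiceless (/c/).

/ɖ/, /c/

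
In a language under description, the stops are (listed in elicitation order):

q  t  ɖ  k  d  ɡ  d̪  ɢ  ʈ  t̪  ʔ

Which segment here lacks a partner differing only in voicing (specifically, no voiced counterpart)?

/ʔ/

Dental: /t̪/ ~ /d̪/
Alveolar: /t/ ~ /d/
Retroflex: /ʈ/ ~ /ɖ/
Velar: /k/ ~ /ɡ/
Uvular: /q/ ~ /ɢ/
Glottal: only /ʔ/ (voiceless); no voiced partner.
So /ʔ/ is the unpaired segment.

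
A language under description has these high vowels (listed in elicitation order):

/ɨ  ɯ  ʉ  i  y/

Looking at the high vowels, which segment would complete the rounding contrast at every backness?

/u/

Unrounded: /i/ (front), /ɨ/ (central), /ɯ/ (back).
Rounded: /y/ (front), /ʉ/ (central).
The back row has no rounded member, so the gap is the back rounded vowel /u/.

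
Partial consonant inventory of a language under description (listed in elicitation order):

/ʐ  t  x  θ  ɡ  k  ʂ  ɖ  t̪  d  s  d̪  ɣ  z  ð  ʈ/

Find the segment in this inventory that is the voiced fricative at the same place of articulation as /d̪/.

/d̪/ is a voiced dental stop.
The voiced fricative at the same place is a voiced dental fricative — in this inventory, /ð/.

/ð/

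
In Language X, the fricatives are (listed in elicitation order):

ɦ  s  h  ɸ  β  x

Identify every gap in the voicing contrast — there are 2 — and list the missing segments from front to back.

Voiceless: /ɸ/ (bilabial), /s/ (alveolar), /x/ (velar), /h/ (glottal).
Voiced: /β/ (bilabial), /ɦ/ (glottal).
Gaps, from front to back: alveolar lacks voiced (/z/); velar lacks voiced (/ɣ/).

/z/, /ɣ/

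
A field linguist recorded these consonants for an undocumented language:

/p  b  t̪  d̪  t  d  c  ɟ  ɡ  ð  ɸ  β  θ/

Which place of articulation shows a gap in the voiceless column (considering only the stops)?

Voiceless: /p/ (bilabial), /t̪/ (dental), /t/ (alveolar), /c/ (palatal).
Voiced: /b/ (bilabial), /d̪/ (dental), /d/ (alveolar), /ɟ/ (palatal), /ɡ/ (velar).
Every place of articulation has a voiceless member except velar, where /k/ would be expected.

velar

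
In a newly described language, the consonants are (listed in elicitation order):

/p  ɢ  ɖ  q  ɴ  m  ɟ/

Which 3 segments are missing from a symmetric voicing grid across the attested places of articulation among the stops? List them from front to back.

bilabial: voiceless /p/, voiced —.
retroflex: voiceless —, voiced /ɖ/.
palatal: voiceless —, voiced /ɟ/.
uvular: voiceless /q/, voiced /ɢ/.
Gaps, from front to back: bilabial lacks voiced (/b/); retroflex lacks voiceless (/ʈ/); palatal lacks voiceless (/c/).

/b/, /ʈ/, /c/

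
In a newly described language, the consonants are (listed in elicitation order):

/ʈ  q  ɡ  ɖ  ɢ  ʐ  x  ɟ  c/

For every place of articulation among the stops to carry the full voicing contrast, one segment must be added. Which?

/k/

place of articulation  voiceless  voiced  
retroflex         ʈ         ɖ       
palatal           c         ɟ       
velar             —         ɡ       
uvular            q         ɢ       
The velar row has no voiceless member, so the gap is the voiceless velar stop /k/.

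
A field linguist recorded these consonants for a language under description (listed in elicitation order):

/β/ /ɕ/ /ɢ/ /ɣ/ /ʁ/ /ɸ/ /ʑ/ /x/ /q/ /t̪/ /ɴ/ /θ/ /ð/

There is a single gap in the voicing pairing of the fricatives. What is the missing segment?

place of articulation  voiceless  voiced  
bilabial          ɸ         β       
dental            θ         ð       
alveolo-palatal   ɕ         ʑ       
velar             x         ɣ       
uvular            —         ʁ       
The uvular row has no voiceless member, so the gap is the voiceless uvular fricative /χ/.

/χ/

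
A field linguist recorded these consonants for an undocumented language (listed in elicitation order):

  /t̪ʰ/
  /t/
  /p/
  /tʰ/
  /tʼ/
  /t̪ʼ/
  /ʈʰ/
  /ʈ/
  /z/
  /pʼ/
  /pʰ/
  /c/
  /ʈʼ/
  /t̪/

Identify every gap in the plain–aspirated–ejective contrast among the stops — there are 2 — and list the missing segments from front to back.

/cʰ/, /cʼ/

bilabial: plain /p/, aspirated /pʰ/, ejective /pʼ/.
dental: plain /t̪/, aspirated /t̪ʰ/, ejective /t̪ʼ/.
alveolar: plain /t/, aspirated /tʰ/, ejective /tʼ/.
retroflex: plain /ʈ/, aspirated /ʈʰ/, ejective /ʈʼ/.
palatal: plain /c/, aspirated —, ejective —.
Gaps, from front to back: palatal lacks aspirated (/cʰ/); palatal lacks ejective (/cʼ/).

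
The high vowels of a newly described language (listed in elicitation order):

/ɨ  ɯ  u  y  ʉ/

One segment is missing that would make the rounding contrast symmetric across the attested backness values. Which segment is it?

/i/

Unrounded: /ɨ/ (central), /ɯ/ (back).
Rounded: /y/ (front), /ʉ/ (central), /u/ (back).
The front row has no unrounded member, so the gap is the front unrounded vowel /i/.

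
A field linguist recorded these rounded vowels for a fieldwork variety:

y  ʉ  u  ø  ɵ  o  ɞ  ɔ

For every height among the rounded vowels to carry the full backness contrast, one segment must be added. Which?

high: front /y/, central /ʉ/, back /u/.
high-mid: front /ø/, central /ɵ/, back /o/.
low-mid: front —, central /ɞ/, back /ɔ/.
The low-mid row has no front member, so the gap is the low-mid front rounded vowel /œ/.

/œ/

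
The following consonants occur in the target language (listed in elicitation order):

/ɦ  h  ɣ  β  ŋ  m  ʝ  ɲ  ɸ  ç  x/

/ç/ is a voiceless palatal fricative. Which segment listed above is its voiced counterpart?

/ʝ/

The voiced counterpart is a voiced palatal fricative — in this inventory, /ʝ/.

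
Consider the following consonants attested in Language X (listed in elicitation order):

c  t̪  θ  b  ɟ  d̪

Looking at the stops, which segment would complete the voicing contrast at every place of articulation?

/p/

bilabial: voiceless —, voiced /b/.
dental: voiceless /t̪/, voiced /d̪/.
palatal: voiceless /c/, voiced /ɟ/.
The bilabial row has no voiceless member, so the gap is the voiceless bilabial stop /p/.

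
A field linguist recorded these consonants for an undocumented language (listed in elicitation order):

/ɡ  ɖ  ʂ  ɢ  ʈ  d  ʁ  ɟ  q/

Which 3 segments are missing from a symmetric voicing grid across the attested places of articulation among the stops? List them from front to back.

place of articulation  voiceless  voiced  
alveolar          —         d       
retroflex         ʈ         ɖ       
palatal           —         ɟ       
velar             —         ɡ       
uvular            q         ɢ       
Gaps, from front to back: alveolar lacks voiceless (/t/); palatal lacks voiceless (/c/); velar lacks voiceless (/k/).

/t/, /c/, /k/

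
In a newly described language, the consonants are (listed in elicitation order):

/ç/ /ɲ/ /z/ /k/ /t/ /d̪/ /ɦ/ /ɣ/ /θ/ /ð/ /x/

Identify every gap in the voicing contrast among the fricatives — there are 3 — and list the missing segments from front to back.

/s/, /ʝ/, /h/

place of articulation  voiceless  voiced  
dental            θ         ð       
alveolar          —         z       
palatal           ç         —       
velar             x         ɣ       
glottal           —         ɦ       
Gaps, from front to back: alveolar lacks voiceless (/s/); palatal lacks voiced (/ʝ/); glottal lacks voiceless (/h/).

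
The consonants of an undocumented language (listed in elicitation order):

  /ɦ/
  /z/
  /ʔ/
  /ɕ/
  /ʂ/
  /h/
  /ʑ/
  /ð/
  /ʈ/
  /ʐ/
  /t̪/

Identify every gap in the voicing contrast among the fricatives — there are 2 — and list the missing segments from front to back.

Voiceless: /ʂ/ (retroflex), /ɕ/ (alveolo-palatal), /h/ (glottal).
Voiced: /ð/ (dental), /z/ (alveolar), /ʐ/ (retroflex), /ʑ/ (alveolo-palatal), /ɦ/ (glottal).
Gaps, from front to back: dental lacks voiceless (/θ/); alveolar lacks voiceless (/s/).

/θ/, /s/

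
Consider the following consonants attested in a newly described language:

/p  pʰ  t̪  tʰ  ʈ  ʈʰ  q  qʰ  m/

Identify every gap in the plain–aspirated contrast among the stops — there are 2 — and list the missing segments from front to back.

bilabial: plain /p/, aspirated /pʰ/.
dental: plain /t̪/, aspirated —.
alveolar: plain —, aspirated /tʰ/.
retroflex: plain /ʈ/, aspirated /ʈʰ/.
uvular: plain /q/, aspirated /qʰ/.
Gaps, from front to back: dental lacks aspirated (/t̪ʰ/); alveolar lacks plain (/t/).

/t̪ʰ/, /t/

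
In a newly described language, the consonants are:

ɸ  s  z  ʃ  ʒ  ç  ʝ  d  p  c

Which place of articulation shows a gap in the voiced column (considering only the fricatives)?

bilabial

bilabial: voiceless /ɸ/, voiced —.
alveolar: voiceless /s/, voiced /z/.
postalveolar: voiceless /ʃ/, voiced /ʒ/.
palatal: voiceless /ç/, voiced /ʝ/.
Every place of articulation has a voiced member except bilabial, where /β/ would be expected.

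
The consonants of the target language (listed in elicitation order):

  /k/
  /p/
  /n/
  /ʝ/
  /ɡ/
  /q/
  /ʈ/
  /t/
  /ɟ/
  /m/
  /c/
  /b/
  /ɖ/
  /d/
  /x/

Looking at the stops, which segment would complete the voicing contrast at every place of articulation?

/ɢ/

Voiceless: /p/ (bilabial), /t/ (alveolar), /ʈ/ (retroflex), /c/ (palatal), /k/ (velar), /q/ (uvular).
Voiced: /b/ (bilabial), /d/ (alveolar), /ɖ/ (retroflex), /ɟ/ (palatal), /ɡ/ (velar).
The uvular row has no voiced member, so the gap is the voiced uvular stop /ɢ/.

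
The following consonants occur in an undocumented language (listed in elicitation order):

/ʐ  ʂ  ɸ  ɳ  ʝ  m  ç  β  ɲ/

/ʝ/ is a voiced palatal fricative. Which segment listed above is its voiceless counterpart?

The voiceless counterpart is a voiceless palatal fricative — in this inventory, /ç/.

/ç/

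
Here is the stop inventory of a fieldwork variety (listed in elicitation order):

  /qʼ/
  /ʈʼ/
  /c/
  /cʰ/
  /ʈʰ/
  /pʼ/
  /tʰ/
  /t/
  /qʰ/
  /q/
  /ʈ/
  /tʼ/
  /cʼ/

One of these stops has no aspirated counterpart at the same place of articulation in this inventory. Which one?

/pʼ/

Alveolar: /t/ ~ /tʰ/ ~ /tʼ/
Retroflex: /ʈ/ ~ /ʈʰ/ ~ /ʈʼ/
Palatal: /c/ ~ /cʰ/ ~ /cʼ/
Uvular: /q/ ~ /qʰ/ ~ /qʼ/
Bilabial: only /pʼ/ (ejective); no aspirated partner.
So /pʼ/ is the unpaired segment.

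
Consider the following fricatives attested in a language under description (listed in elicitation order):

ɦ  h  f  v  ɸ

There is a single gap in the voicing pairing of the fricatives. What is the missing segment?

Voiceless: /ɸ/ (bilabial), /f/ (labiodental), /h/ (glottal).
Voiced: /v/ (labiodental), /ɦ/ (glottal).
The bilabial row has no voiced member, so the gap is the voiced bilabial fricative /β/.

/β/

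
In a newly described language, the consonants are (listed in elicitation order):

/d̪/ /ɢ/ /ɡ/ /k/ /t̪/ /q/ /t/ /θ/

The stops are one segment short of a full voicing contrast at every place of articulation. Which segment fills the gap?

dental: voiceless /t̪/, voiced /d̪/.
alveolar: voiceless /t/, voiced —.
velar: voiceless /k/, voiced /ɡ/.
uvular: voiceless /q/, voiced /ɢ/.
The alveolar row has no voiced member, so the gap is the voiced alveolar stop /d/.

/d/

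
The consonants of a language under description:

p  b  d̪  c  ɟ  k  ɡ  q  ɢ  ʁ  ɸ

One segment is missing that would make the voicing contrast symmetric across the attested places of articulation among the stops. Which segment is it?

/t̪/

bilabial: voiceless /p/, voiced /b/.
dental: voiceless —, voiced /d̪/.
palatal: voiceless /c/, voiced /ɟ/.
velar: voiceless /k/, voiced /ɡ/.
uvular: voiceless /q/, voiced /ɢ/.
The dental row has no voiceless member, so the gap is the voiceless dental stop /t̪/.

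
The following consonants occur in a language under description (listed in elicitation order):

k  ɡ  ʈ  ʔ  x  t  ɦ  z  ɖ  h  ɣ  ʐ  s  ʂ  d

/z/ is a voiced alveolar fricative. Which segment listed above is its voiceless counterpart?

/s/

The voiceless counterpart is a voiceless alveolar fricative — in this inventory, /s/.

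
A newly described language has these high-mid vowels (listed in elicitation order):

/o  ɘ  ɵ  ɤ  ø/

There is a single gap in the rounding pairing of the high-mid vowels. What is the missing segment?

/e/

Unrounded: /ɘ/ (central), /ɤ/ (back).
Rounded: /ø/ (front), /ɵ/ (central), /o/ (back).
The front row has no unrounded member, so the gap is the front unrounded vowel /e/.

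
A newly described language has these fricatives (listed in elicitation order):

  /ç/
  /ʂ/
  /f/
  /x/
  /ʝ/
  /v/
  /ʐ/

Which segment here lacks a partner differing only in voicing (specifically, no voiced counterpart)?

Labiodental: /f/ ~ /v/
Retroflex: /ʂ/ ~ /ʐ/
Palatal: /ç/ ~ /ʝ/
Velar: only /x/ (voiceless); no voiced partner.
So /x/ is the unpaired segment.

/x/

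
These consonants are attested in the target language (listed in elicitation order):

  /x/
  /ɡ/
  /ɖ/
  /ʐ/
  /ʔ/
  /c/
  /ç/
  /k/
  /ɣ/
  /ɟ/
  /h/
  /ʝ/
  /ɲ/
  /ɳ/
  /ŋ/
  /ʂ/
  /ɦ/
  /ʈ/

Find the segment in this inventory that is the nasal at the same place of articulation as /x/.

/ŋ/

/x/ is a voiceless velar fricative.
The nasal at the same place is a velar nasal — in this inventory, /ŋ/.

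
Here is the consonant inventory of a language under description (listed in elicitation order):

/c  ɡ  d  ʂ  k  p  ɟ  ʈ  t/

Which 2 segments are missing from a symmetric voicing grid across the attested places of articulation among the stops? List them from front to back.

/b/, /ɖ/

place of articulation  voiceless  voiced  
bilabial          p         —       
alveolar          t         d       
retroflex         ʈ         —       
palatal           c         ɟ       
velar             k         ɡ       
Gaps, from front to back: bilabial lacks voiced (/b/); retroflex lacks voiced (/ɖ/).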